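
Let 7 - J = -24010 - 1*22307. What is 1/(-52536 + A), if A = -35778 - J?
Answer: -1/134638 ≈ -7.4273e-6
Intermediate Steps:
J = 46324 (J = 7 - (-24010 - 1*22307) = 7 - (-24010 - 22307) = 7 - 1*(-46317) = 7 + 46317 = 46324)
A = -82102 (A = -35778 - 1*46324 = -35778 - 46324 = -82102)
1/(-52536 + A) = 1/(-52536 - 82102) = 1/(-134638) = -1/134638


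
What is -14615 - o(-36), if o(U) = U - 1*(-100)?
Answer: -14679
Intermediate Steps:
o(U) = 100 + U (o(U) = U + 100 = 100 + U)
-14615 - o(-36) = -14615 - (100 - 36) = -14615 - 1*64 = -14615 - 64 = -14679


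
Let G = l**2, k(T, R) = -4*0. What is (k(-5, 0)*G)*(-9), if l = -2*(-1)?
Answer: 0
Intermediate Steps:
l = 2
k(T, R) = 0
G = 4 (G = 2**2 = 4)
(k(-5, 0)*G)*(-9) = (0*4)*(-9) = 0*(-9) = 0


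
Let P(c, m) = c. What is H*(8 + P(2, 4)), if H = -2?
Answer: -20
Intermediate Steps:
H*(8 + P(2, 4)) = -2*(8 + 2) = -2*10 = -20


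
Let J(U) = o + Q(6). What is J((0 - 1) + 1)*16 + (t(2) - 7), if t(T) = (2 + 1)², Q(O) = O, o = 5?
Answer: 178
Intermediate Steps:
t(T) = 9 (t(T) = 3² = 9)
J(U) = 11 (J(U) = 5 + 6 = 11)
J((0 - 1) + 1)*16 + (t(2) - 7) = 11*16 + (9 - 7) = 176 + 2 = 178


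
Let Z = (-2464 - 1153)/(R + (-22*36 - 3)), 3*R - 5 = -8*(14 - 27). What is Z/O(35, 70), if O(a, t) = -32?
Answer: -10851/72832 ≈ -0.14899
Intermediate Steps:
R = 109/3 (R = 5/3 + (-8*(14 - 27))/3 = 5/3 + (-8*(-13))/3 = 5/3 + (1/3)*104 = 5/3 + 104/3 = 109/3 ≈ 36.333)
Z = 10851/2276 (Z = (-2464 - 1153)/(109/3 + (-22*36 - 3)) = -3617/(109/3 + (-792 - 3)) = -3617/(109/3 - 795) = -3617/(-2276/3) = -3617*(-3/2276) = 10851/2276 ≈ 4.7676)
Z/O(35, 70) = (10851/2276)/(-32) = (10851/2276)*(-1/32) = -10851/72832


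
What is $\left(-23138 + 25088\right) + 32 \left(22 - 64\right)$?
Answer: $606$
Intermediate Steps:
$\left(-23138 + 25088\right) + 32 \left(22 - 64\right) = 1950 + 32 \left(-42\right) = 1950 - 1344 = 606$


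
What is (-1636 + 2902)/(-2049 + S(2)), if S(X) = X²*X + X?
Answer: -1266/2039 ≈ -0.62089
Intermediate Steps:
S(X) = X + X³ (S(X) = X³ + X = X + X³)
(-1636 + 2902)/(-2049 + S(2)) = (-1636 + 2902)/(-2049 + (2 + 2³)) = 1266/(-2049 + (2 + 8)) = 1266/(-2049 + 10) = 1266/(-2039) = 1266*(-1/2039) = -1266/2039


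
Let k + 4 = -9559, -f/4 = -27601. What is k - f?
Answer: -119967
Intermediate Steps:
f = 110404 (f = -4*(-27601) = 110404)
k = -9563 (k = -4 - 9559 = -9563)
k - f = -9563 - 1*110404 = -9563 - 110404 = -119967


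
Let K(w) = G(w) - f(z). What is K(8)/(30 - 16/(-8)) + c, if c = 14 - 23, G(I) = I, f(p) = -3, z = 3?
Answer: -277/32 ≈ -8.6563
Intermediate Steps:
K(w) = 3 + w (K(w) = w - 1*(-3) = w + 3 = 3 + w)
c = -9
K(8)/(30 - 16/(-8)) + c = (3 + 8)/(30 - 16/(-8)) - 9 = 11/(30 - 16*(-⅛)) - 9 = 11/(30 + 2) - 9 = 11/32 - 9 = -277/32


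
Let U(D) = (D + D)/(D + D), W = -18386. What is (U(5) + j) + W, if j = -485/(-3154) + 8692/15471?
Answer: -897070974587/48795534 ≈ -18384.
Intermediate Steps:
U(D) = 1 (U(D) = (2*D)/((2*D)) = (2*D)*(1/(2*D)) = 1)
j = 34918003/48795534 (j = -485*(-1/3154) + 8692*(1/15471) = 485/3154 + 8692/15471 = 34918003/48795534 ≈ 0.71560)
(U(5) + j) + W = (1 + 34918003/48795534) - 18386 = 83713537/48795534 - 18386 = -897070974587/48795534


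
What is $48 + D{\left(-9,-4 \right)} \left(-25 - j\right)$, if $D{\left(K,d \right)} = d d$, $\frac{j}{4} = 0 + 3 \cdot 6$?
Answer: $-1504$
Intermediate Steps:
$j = 72$ ($j = 4 \left(0 + 3 \cdot 6\right) = 4 \left(0 + 18\right) = 4 \cdot 18 = 72$)
$D{\left(K,d \right)} = d^{2}$
$48 + D{\left(-9,-4 \right)} \left(-25 - j\right) = 48 + \left(-4\right)^{2} \left(-25 - 72\right) = 48 + 16 \left(-25 - 72\right) = 48 + 16 \left(-97\right) = 48 - 1552 = -1504$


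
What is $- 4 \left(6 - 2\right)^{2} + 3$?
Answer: $-61$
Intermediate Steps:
$- 4 \left(6 - 2\right)^{2} + 3 = - 4 \cdot 4^{2} + 3 = \left(-4\right) 16 + 3 = -64 + 3 = -61$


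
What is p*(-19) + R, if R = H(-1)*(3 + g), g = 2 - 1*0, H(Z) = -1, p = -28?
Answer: 527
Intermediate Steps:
g = 2 (g = 2 + 0 = 2)
R = -5 (R = -(3 + 2) = -1*5 = -5)
p*(-19) + R = -28*(-19) - 5 = 532 - 5 = 527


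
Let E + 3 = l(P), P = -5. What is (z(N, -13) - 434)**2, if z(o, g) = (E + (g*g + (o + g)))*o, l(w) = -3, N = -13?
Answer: 4906225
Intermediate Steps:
E = -6 (E = -3 - 3 = -6)
z(o, g) = o*(-6 + g + o + g**2) (z(o, g) = (-6 + (g*g + (o + g)))*o = (-6 + (g**2 + (g + o)))*o = (-6 + (g + o + g**2))*o = (-6 + g + o + g**2)*o = o*(-6 + g + o + g**2))
(z(N, -13) - 434)**2 = (-13*(-6 - 13 - 13 + (-13)**2) - 434)**2 = (-13*(-6 - 13 - 13 + 169) - 434)**2 = (-13*137 - 434)**2 = (-1781 - 434)**2 = (-2215)**2 = 4906225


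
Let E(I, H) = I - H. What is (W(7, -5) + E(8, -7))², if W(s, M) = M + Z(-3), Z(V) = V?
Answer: 49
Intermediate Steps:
W(s, M) = -3 + M (W(s, M) = M - 3 = -3 + M)
(W(7, -5) + E(8, -7))² = ((-3 - 5) + (8 - 1*(-7)))² = (-8 + (8 + 7))² = (-8 + 15)² = 7² = 49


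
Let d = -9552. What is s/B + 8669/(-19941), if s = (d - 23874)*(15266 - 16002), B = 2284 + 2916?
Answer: 30658384411/6480825 ≈ 4730.6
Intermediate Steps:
B = 5200
s = 24601536 (s = (-9552 - 23874)*(15266 - 16002) = -33426*(-736) = 24601536)
s/B + 8669/(-19941) = 24601536/5200 + 8669/(-19941) = 24601536*(1/5200) + 8669*(-1/19941) = 1537596/325 - 8669/19941 = 30658384411/6480825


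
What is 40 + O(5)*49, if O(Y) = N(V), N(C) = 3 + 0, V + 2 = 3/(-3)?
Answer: 187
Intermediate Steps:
V = -3 (V = -2 + 3/(-3) = -2 + 3*(-1/3) = -2 - 1 = -3)
N(C) = 3
O(Y) = 3
40 + O(5)*49 = 40 + 3*49 = 40 + 147 = 187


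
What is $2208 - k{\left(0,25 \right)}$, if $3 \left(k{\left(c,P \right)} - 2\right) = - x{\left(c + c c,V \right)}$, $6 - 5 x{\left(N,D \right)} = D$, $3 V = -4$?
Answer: $\frac{99292}{45} \approx 2206.5$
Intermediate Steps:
$V = - \frac{4}{3}$ ($V = \frac{1}{3} \left(-4\right) = - \frac{4}{3} \approx -1.3333$)
$x{\left(N,D \right)} = \frac{6}{5} - \frac{D}{5}$
$k{\left(c,P \right)} = \frac{68}{45}$ ($k{\left(c,P \right)} = 2 + \frac{\left(-1\right) \left(\frac{6}{5} - - \frac{4}{15}\right)}{3} = 2 + \frac{\left(-1\right) \left(\frac{6}{5} + \frac{4}{15}\right)}{3} = 2 + \frac{\left(-1\right) \frac{22}{15}}{3} = 2 + \frac{1}{3} \left(- \frac{22}{15}\right) = 2 - \frac{22}{45} = \frac{68}{45}$)
$2208 - k{\left(0,25 \right)} = 2208 - \frac{68}{45} = \frac{99292}{45}$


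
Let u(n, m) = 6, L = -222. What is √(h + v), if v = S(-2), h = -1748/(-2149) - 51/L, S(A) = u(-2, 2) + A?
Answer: √127537102714/159026 ≈ 2.2457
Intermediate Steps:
S(A) = 6 + A
h = 165885/159026 (h = -1748/(-2149) - 51/(-222) = -1748*(-1/2149) - 51*(-1/222) = 1748/2149 + 17/74 = 165885/159026 ≈ 1.0431)
v = 4 (v = 6 - 2 = 4)
√(h + v) = √(165885/159026 + 4) = √(801989/159026) = √127537102714/159026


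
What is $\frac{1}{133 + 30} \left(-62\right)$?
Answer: $- \frac{62}{163} \approx -0.38037$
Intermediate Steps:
$\frac{1}{133 + 30} \left(-62\right) = \frac{1}{163} \left(-62\right) = - \frac{62}{163}$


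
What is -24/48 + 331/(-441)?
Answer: -1103/882 ≈ -1.2506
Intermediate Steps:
-24/48 + 331/(-441) = -24*1/48 + 331*(-1/441) = -1/2 - 331/441 = -1103/882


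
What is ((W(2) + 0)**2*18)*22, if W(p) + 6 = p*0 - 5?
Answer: 47916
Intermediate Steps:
W(p) = -11 (W(p) = -6 + (p*0 - 5) = -6 + (0 - 5) = -6 - 5 = -11)
((W(2) + 0)**2*18)*22 = ((-11 + 0)**2*18)*22 = ((-11)**2*18)*22 = (121*18)*22 = 2178*22 = 47916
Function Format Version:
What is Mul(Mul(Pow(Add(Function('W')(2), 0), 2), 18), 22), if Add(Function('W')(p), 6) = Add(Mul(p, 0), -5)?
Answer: 47916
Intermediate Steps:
Function('W')(p) = -11 (Function('W')(p) = Add(-6, Add(Mul(p, 0), -5)) = Add(-6, Add(0, -5)) = Add(-6, -5) = -11)
Mul(Mul(Pow(Add(Function('W')(2), 0), 2), 18), 22) = Mul(Mul(Pow(Add(-11, 0), 2), 18), 22) = Mul(Mul(Pow(-11, 2), 18), 22) = Mul(Mul(121, 18), 22) = Mul(2178, 22) = 47916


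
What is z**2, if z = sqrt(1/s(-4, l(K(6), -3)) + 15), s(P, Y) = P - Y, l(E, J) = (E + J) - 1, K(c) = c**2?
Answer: 539/36 ≈ 14.972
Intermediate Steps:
l(E, J) = -1 + E + J
z = 7*sqrt(11)/6 (z = sqrt(1/(-4 - (-1 + 6**2 - 3)) + 15) = sqrt(1/(-4 - (-1 + 36 - 3)) + 15) = sqrt(1/(-4 - 1*32) + 15) = sqrt(1/(-4 - 32) + 15) = sqrt(1/(-36) + 15) = sqrt(-1/36 + 15) = sqrt(539/36) = 7*sqrt(11)/6 ≈ 3.8694)
z**2 = (7*sqrt(11)/6)**2 = 539/36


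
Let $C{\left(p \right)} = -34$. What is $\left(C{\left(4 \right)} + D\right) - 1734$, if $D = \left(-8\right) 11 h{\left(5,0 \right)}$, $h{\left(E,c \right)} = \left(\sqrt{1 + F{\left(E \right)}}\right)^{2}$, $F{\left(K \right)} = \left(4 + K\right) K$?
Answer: $-5816$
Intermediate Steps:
$F{\left(K \right)} = K \left(4 + K\right)$
$h{\left(E,c \right)} = 1 + E \left(4 + E\right)$ ($h{\left(E,c \right)} = \left(\sqrt{1 + E \left(4 + E\right)}\right)^{2} = 1 + E \left(4 + E\right)$)
$D = -4048$ ($D = \left(-8\right) 11 \left(1 + 5 \left(4 + 5\right)\right) = - 88 \left(1 + 5 \cdot 9\right) = - 88 \left(1 + 45\right) = \left(-88\right) 46 = -4048$)
$\left(C{\left(4 \right)} + D\right) - 1734 = \left(-34 - 4048\right) - 1734 = -4082 - 1734 = -5816$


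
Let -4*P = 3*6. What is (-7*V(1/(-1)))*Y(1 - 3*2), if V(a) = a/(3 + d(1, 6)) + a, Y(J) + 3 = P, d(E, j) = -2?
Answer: -105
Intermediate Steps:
P = -9/2 (P = -3*6/4 = -¼*18 = -9/2 ≈ -4.5000)
Y(J) = -15/2 (Y(J) = -3 - 9/2 = -15/2)
V(a) = 2*a (V(a) = a/(3 - 2) + a = a/1 + a = 1*a + a = a + a = 2*a)
(-7*V(1/(-1)))*Y(1 - 3*2) = -14/(-1)*(-15/2) = -14*(-1)*(-15/2) = -7*(-2)*(-15/2) = 14*(-15/2) = -105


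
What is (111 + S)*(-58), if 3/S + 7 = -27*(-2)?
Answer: -302760/47 ≈ -6441.7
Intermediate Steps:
S = 3/47 (S = 3/(-7 - 27*(-2)) = 3/(-7 + 54) = 3/47 ≈ 0.063830)
(111 + S)*(-58) = (111 + 3/47)*(-58) = (5220/47)*(-58) = -302760/47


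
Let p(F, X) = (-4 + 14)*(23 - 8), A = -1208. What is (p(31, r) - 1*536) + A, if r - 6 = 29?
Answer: -1594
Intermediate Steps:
r = 35 (r = 6 + 29 = 35)
p(F, X) = 150 (p(F, X) = 10*15 = 150)
(p(31, r) - 1*536) + A = (150 - 1*536) - 1208 = (150 - 536) - 1208 = -386 - 1208 = -1594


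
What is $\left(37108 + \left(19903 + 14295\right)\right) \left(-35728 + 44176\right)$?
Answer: $602393088$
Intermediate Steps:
$\left(37108 + \left(19903 + 14295\right)\right) \left(-35728 + 44176\right) = \left(37108 + 34198\right) 8448 = 71306 \cdot 8448 = 602393088$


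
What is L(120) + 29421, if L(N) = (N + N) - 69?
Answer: 29592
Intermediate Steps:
L(N) = -69 + 2*N (L(N) = 2*N - 69 = -69 + 2*N)
L(120) + 29421 = (-69 + 2*120) + 29421 = (-69 + 240) + 29421 = 171 + 29421 = 29592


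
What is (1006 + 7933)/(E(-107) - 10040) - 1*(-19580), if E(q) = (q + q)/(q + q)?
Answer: 196554681/10039 ≈ 19579.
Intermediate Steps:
E(q) = 1 (E(q) = (2*q)/((2*q)) = (2*q)*(1/(2*q)) = 1)
(1006 + 7933)/(E(-107) - 10040) - 1*(-19580) = (1006 + 7933)/(1 - 10040) - 1*(-19580) = 8939/(-10039) + 19580 = 8939*(-1/10039) + 19580 = -8939/10039 + 19580 = 196554681/10039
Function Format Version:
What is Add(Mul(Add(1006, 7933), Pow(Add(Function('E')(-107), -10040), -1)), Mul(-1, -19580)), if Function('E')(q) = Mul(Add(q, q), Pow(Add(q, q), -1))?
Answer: Rational(196554681, 10039) ≈ 19579.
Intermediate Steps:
Function('E')(q) = 1 (Function('E')(q) = Mul(Mul(2, q), Pow(Mul(2, q), -1)) = Mul(Mul(2, q), Mul(Rational(1, 2), Pow(q, -1))) = 1)
Add(Mul(Add(1006, 7933), Pow(Add(Function('E')(-107), -10040), -1)), Mul(-1, -19580)) = Add(Mul(Add(1006, 7933), Pow(Add(1, -10040), -1)), Mul(-1, -19580)) = Add(Mul(8939, Pow(-10039, -1)), 19580) = Add(Mul(8939, Rational(-1, 10039)), 19580) = Add(Rational(-8939, 10039), 19580) = Rational(196554681, 10039)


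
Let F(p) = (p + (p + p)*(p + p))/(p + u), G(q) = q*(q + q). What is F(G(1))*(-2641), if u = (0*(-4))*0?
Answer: -23769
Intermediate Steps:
G(q) = 2*q² (G(q) = q*(2*q) = 2*q²)
u = 0 (u = 0*0 = 0)
F(p) = (p + 4*p²)/p (F(p) = (p + (p + p)*(p + p))/(p + 0) = (p + (2*p)*(2*p))/p = (p + 4*p²)/p)
F(G(1))*(-2641) = (1 + 4*(2*1²))*(-2641) = (1 + 4*(2*1))*(-2641) = (1 + 4*2)*(-2641) = (1 + 8)*(-2641) = 9*(-2641) = -23769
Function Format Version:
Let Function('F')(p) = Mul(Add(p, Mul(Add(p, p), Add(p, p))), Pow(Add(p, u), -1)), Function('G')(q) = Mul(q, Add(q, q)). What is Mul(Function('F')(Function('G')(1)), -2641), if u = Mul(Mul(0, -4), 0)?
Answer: -23769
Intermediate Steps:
Function('G')(q) = Mul(2, Pow(q, 2)) (Function('G')(q) = Mul(q, Mul(2, q)) = Mul(2, Pow(q, 2)))
u = 0 (u = Mul(0, 0) = 0)
Function('F')(p) = Mul(Pow(p, -1), Add(p, Mul(4, Pow(p, 2)))) (Function('F')(p) = Mul(Add(p, Mul(Add(p, p), Add(p, p))), Pow(Add(p, 0), -1)) = Mul(Add(p, Mul(Mul(2, p), Mul(2, p))), Pow(p, -1)) = Mul(Add(p, Mul(4, Pow(p, 2))), Pow(p, -1)) = Mul(Pow(p, -1), Add(p, Mul(4, Pow(p, 2)))))
Mul(Function('F')(Function('G')(1)), -2641) = Mul(Add(1, Mul(4, Mul(2, Pow(1, 2)))), -2641) = Mul(Add(1, Mul(4, Mul(2, 1))), -2641) = Mul(Add(1, Mul(4, 2)), -2641) = Mul(Add(1, 8), -2641) = Mul(9, -2641) = -23769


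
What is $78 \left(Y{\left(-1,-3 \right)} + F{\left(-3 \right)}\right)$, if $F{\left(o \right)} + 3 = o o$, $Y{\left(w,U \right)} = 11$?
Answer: $1326$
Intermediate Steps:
$F{\left(o \right)} = -3 + o^{2}$ ($F{\left(o \right)} = -3 + o o = -3 + o^{2}$)
$78 \left(Y{\left(-1,-3 \right)} + F{\left(-3 \right)}\right) = 78 \left(11 - \left(3 - \left(-3\right)^{2}\right)\right) = 78 \left(11 + \left(-3 + 9\right)\right) = 78 \left(11 + 6\right) = 78 \cdot 17 = 1326$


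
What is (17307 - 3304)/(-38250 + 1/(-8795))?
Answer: -123156385/336408751 ≈ -0.36609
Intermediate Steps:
(17307 - 3304)/(-38250 + 1/(-8795)) = 14003/(-38250 - 1/8795) = 14003/(-336408751/8795) = 14003*(-8795/336408751) = -123156385/336408751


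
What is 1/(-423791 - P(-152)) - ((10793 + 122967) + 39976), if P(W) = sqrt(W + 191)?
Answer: -31202779139858303/179598811642 + sqrt(39)/179598811642 ≈ -1.7374e+5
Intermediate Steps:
P(W) = sqrt(191 + W)
1/(-423791 - P(-152)) - ((10793 + 122967) + 39976) = 1/(-423791 - sqrt(191 - 152)) - ((10793 + 122967) + 39976) = 1/(-423791 - sqrt(39)) - (133760 + 39976) = 1/(-423791 - sqrt(39)) - 1*173736 = 1/(-423791 - sqrt(39)) - 173736 = -173736 + 1/(-423791 - sqrt(39))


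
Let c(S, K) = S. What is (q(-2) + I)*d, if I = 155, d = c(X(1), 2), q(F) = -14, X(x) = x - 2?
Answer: -141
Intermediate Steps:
X(x) = -2 + x
d = -1 (d = -2 + 1 = -1)
(q(-2) + I)*d = (-14 + 155)*(-1) = 141*(-1) = -141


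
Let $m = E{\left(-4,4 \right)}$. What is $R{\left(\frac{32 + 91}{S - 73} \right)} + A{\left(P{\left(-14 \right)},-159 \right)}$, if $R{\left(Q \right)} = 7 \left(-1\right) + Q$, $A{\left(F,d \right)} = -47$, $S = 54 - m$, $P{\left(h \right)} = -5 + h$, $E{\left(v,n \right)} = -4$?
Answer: $- \frac{311}{5} \approx -62.2$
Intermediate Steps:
$m = -4$
$S = 58$ ($S = 54 - -4 = 54 + 4 = 58$)
$R{\left(Q \right)} = -7 + Q$
$R{\left(\frac{32 + 91}{S - 73} \right)} + A{\left(P{\left(-14 \right)},-159 \right)} = \left(-7 + \frac{32 + 91}{58 - 73}\right) - 47 = \left(-7 + \frac{123}{-15}\right) - 47 = \left(-7 + 123 \left(- \frac{1}{15}\right)\right) - 47 = \left(-7 - \frac{41}{5}\right) - 47 = - \frac{76}{5} - 47 = - \frac{311}{5}$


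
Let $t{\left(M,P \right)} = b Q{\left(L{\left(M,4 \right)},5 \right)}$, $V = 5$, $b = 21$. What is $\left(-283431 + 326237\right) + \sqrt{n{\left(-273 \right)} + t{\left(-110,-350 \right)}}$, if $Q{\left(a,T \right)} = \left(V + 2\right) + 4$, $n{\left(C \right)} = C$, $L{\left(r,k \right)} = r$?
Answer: $42806 + i \sqrt{42} \approx 42806.0 + 6.4807 i$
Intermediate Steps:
$Q{\left(a,T \right)} = 11$ ($Q{\left(a,T \right)} = \left(5 + 2\right) + 4 = 7 + 4 = 11$)
$t{\left(M,P \right)} = 231$ ($t{\left(M,P \right)} = 21 \cdot 11 = 231$)
$\left(-283431 + 326237\right) + \sqrt{n{\left(-273 \right)} + t{\left(-110,-350 \right)}} = \left(-283431 + 326237\right) + \sqrt{-273 + 231} = 42806 + \sqrt{-42} = 42806 + i \sqrt{42}$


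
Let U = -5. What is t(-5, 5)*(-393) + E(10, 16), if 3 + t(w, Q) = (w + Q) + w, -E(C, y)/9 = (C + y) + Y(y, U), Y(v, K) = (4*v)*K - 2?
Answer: 5808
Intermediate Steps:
Y(v, K) = -2 + 4*K*v (Y(v, K) = 4*K*v - 2 = -2 + 4*K*v)
E(C, y) = 18 - 9*C + 171*y (E(C, y) = -9*((C + y) + (-2 + 4*(-5)*y)) = -9*((C + y) + (-2 - 20*y)) = -9*(-2 + C - 19*y) = 18 - 9*C + 171*y)
t(w, Q) = -3 + Q + 2*w (t(w, Q) = -3 + ((w + Q) + w) = -3 + ((Q + w) + w) = -3 + (Q + 2*w) = -3 + Q + 2*w)
t(-5, 5)*(-393) + E(10, 16) = (-3 + 5 + 2*(-5))*(-393) + (18 - 9*10 + 171*16) = (-3 + 5 - 10)*(-393) + (18 - 90 + 2736) = -8*(-393) + 2664 = 3144 + 2664 = 5808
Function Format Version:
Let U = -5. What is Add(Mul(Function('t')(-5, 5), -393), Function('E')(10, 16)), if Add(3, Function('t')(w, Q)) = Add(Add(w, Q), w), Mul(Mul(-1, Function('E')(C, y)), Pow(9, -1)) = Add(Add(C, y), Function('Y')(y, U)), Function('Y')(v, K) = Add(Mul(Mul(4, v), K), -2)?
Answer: 5808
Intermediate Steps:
Function('Y')(v, K) = Add(-2, Mul(4, K, v)) (Function('Y')(v, K) = Add(Mul(4, K, v), -2) = Add(-2, Mul(4, K, v)))
Function('E')(C, y) = Add(18, Mul(-9, C), Mul(171, y)) (Function('E')(C, y) = Mul(-9, Add(Add(C, y), Add(-2, Mul(4, -5, y)))) = Mul(-9, Add(Add(C, y), Add(-2, Mul(-20, y)))) = Mul(-9, Add(-2, C, Mul(-19, y))) = Add(18, Mul(-9, C), Mul(171, y)))
Function('t')(w, Q) = Add(-3, Q, Mul(2, w)) (Function('t')(w, Q) = Add(-3, Add(Add(w, Q), w)) = Add(-3, Add(Add(Q, w), w)) = Add(-3, Add(Q, Mul(2, w))) = Add(-3, Q, Mul(2, w)))
Add(Mul(Function('t')(-5, 5), -393), Function('E')(10, 16)) = Add(Mul(Add(-3, 5, Mul(2, -5)), -393), Add(18, Mul(-9, 10), Mul(171, 16))) = Add(Mul(Add(-3, 5, -10), -393), Add(18, -90, 2736)) = Add(Mul(-8, -393), 2664) = Add(3144, 2664) = 5808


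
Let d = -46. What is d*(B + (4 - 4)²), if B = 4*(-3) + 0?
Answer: 552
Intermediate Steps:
B = -12 (B = -12 + 0 = -12)
d*(B + (4 - 4)²) = -46*(-12 + (4 - 4)²) = -46*(-12 + 0²) = -46*(-12 + 0) = -46*(-12) = 552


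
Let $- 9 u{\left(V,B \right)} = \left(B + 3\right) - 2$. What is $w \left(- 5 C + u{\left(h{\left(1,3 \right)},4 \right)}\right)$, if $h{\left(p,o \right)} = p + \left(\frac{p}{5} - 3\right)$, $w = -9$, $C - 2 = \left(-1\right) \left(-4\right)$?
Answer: $275$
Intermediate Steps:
$C = 6$ ($C = 2 - -4 = 2 + 4 = 6$)
$h{\left(p,o \right)} = -3 + \frac{6 p}{5}$ ($h{\left(p,o \right)} = p + \left(p \frac{1}{5} - 3\right) = p + \left(\frac{p}{5} - 3\right) = p + \left(-3 + \frac{p}{5}\right) = -3 + \frac{6 p}{5}$)
$u{\left(V,B \right)} = - \frac{1}{9} - \frac{B}{9}$ ($u{\left(V,B \right)} = - \frac{\left(B + 3\right) - 2}{9} = - \frac{\left(3 + B\right) - 2}{9} = - \frac{1 + B}{9} = - \frac{1}{9} - \frac{B}{9}$)
$w \left(- 5 C + u{\left(h{\left(1,3 \right)},4 \right)}\right) = - 9 \left(\left(-5\right) 6 - \frac{5}{9}\right) = - 9 \left(-30 - \frac{5}{9}\right) = \left(-9\right) \left(- \frac{275}{9}\right) = 275$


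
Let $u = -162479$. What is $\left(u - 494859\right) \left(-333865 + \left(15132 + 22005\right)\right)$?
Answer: $195050590064$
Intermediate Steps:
$\left(u - 494859\right) \left(-333865 + \left(15132 + 22005\right)\right) = \left(-162479 - 494859\right) \left(-333865 + \left(15132 + 22005\right)\right) = - 657338 \left(-333865 + 37137\right) = \left(-657338\right) \left(-296728\right) = 195050590064$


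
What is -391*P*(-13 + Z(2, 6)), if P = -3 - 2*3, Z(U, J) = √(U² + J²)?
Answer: -45747 + 7038*√10 ≈ -23491.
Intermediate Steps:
Z(U, J) = √(J² + U²)
P = -9 (P = -3 - 6 = -9)
-391*P*(-13 + Z(2, 6)) = -(-3519)*(-13 + √(6² + 2²)) = -(-3519)*(-13 + √(36 + 4)) = -(-3519)*(-13 + √40) = -(-3519)*(-13 + 2*√10) = -391*(117 - 18*√10) = -45747 + 7038*√10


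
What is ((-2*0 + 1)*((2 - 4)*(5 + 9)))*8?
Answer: -224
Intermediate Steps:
((-2*0 + 1)*((2 - 4)*(5 + 9)))*8 = ((0 + 1)*(-2*14))*8 = (1*(-28))*8 = -28*8 = -224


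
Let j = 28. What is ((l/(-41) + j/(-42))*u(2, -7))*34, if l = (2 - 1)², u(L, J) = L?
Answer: -5780/123 ≈ -46.992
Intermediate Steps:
l = 1 (l = 1² = 1)
((l/(-41) + j/(-42))*u(2, -7))*34 = ((1/(-41) + 28/(-42))*2)*34 = ((1*(-1/41) + 28*(-1/42))*2)*34 = ((-1/41 - ⅔)*2)*34 = -85/123*2*34 = -170/123*34 = -5780/123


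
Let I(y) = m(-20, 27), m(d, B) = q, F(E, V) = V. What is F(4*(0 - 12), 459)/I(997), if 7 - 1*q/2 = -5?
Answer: 153/8 ≈ 19.125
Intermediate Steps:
q = 24 (q = 14 - 2*(-5) = 14 + 10 = 24)
m(d, B) = 24
I(y) = 24
F(4*(0 - 12), 459)/I(997) = 459/24 = 459*(1/24) = 153/8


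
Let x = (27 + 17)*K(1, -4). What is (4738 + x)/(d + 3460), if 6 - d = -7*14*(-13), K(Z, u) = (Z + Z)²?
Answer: 2457/1096 ≈ 2.2418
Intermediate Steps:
K(Z, u) = 4*Z² (K(Z, u) = (2*Z)² = 4*Z²)
d = -1268 (d = 6 - (-7*14)*(-13) = 6 - (-98)*(-13) = 6 - 1*1274 = 6 - 1274 = -1268)
x = 176 (x = (27 + 17)*(4*1²) = 44*(4*1) = 44*4 = 176)
(4738 + x)/(d + 3460) = (4738 + 176)/(-1268 + 3460) = 4914/2192 = 4914*(1/2192) = 2457/1096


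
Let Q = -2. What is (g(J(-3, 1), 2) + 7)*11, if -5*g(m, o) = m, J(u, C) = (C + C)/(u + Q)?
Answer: 1947/25 ≈ 77.880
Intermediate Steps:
J(u, C) = 2*C/(-2 + u) (J(u, C) = (C + C)/(u - 2) = (2*C)/(-2 + u) = 2*C/(-2 + u))
g(m, o) = -m/5
(g(J(-3, 1), 2) + 7)*11 = (-2/(5*(-2 - 3)) + 7)*11 = (-2/(5*(-5)) + 7)*11 = (-2*(-1)/(5*5) + 7)*11 = (-⅕*(-⅖) + 7)*11 = (2/25 + 7)*11 = (177/25)*11 = 1947/25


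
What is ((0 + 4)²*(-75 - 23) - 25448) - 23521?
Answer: -50537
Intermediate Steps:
((0 + 4)²*(-75 - 23) - 25448) - 23521 = (4²*(-98) - 25448) - 23521 = (16*(-98) - 25448) - 23521 = (-1568 - 25448) - 23521 = -27016 - 23521 = -50537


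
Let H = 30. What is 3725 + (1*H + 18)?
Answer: 3773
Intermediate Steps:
3725 + (1*H + 18) = 3725 + (1*30 + 18) = 3725 + (30 + 18) = 3725 + 48 = 3773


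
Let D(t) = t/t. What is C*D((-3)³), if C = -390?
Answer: -390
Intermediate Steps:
D(t) = 1
C*D((-3)³) = -390*1 = -390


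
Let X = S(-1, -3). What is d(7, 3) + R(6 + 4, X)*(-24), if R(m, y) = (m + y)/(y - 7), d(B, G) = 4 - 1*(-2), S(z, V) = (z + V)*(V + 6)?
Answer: 66/19 ≈ 3.4737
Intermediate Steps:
S(z, V) = (6 + V)*(V + z) (S(z, V) = (V + z)*(6 + V) = (6 + V)*(V + z))
d(B, G) = 6 (d(B, G) = 4 + 2 = 6)
X = -12 (X = (-3)**2 + 6*(-3) + 6*(-1) - 3*(-1) = 9 - 18 - 6 + 3 = -12)
R(m, y) = (m + y)/(-7 + y)
d(7, 3) + R(6 + 4, X)*(-24) = 6 + (((6 + 4) - 12)/(-7 - 12))*(-24) = 6 + ((10 - 12)/(-19))*(-24) = 6 - 1/19*(-2)*(-24) = 6 + (2/19)*(-24) = 6 - 48/19 = 66/19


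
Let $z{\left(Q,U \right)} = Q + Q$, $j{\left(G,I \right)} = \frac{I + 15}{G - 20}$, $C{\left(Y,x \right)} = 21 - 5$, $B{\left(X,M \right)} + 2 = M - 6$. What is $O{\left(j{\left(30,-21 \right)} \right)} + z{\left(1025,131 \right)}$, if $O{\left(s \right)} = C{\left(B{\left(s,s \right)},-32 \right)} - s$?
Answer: $\frac{10333}{5} \approx 2066.6$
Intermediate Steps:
$B{\left(X,M \right)} = -8 + M$ ($B{\left(X,M \right)} = -2 + \left(M - 6\right) = -2 + \left(-6 + M\right) = -8 + M$)
$C{\left(Y,x \right)} = 16$ ($C{\left(Y,x \right)} = 21 - 5 = 16$)
$j{\left(G,I \right)} = \frac{15 + I}{-20 + G}$
$z{\left(Q,U \right)} = 2 Q$
$O{\left(s \right)} = 16 - s$
$O{\left(j{\left(30,-21 \right)} \right)} + z{\left(1025,131 \right)} = \left(16 - \frac{15 - 21}{-20 + 30}\right) + 2 \cdot 1025 = \left(16 - \frac{1}{10} \left(-6\right)\right) + 2050 = \left(16 - - \frac{3}{5}\right) + 2050 = \left(16 + \frac{3}{5}\right) + 2050 = \frac{83}{5} + 2050 = \frac{10333}{5}$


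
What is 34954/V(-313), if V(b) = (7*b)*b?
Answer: 34954/685783 ≈ 0.050969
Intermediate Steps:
V(b) = 7*b²
34954/V(-313) = 34954/((7*(-313)²)) = 34954/((7*97969)) = 34954/685783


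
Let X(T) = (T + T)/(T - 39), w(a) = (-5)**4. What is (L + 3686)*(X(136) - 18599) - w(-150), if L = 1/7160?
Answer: -47606710711391/694520 ≈ -6.8546e+7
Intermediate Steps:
w(a) = 625
L = 1/7160 ≈ 0.00013966
X(T) = 2*T/(-39 + T) (X(T) = (2*T)/(-39 + T) = 2*T/(-39 + T))
(L + 3686)*(X(136) - 18599) - w(-150) = (1/7160 + 3686)*(2*136/(-39 + 136) - 18599) - 1*625 = 26391761*(2*136/97 - 18599)/7160 - 625 = 26391761*(2*136*(1/97) - 18599)/7160 - 625 = 26391761*(272/97 - 18599)/7160 - 625 = (26391761/7160)*(-1803831/97) - 625 = -47606276636391/694520 - 625 = -47606710711391/694520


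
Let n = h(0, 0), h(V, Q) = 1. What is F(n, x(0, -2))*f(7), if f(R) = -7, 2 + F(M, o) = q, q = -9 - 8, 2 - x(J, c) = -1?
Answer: 133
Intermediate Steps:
x(J, c) = 3 (x(J, c) = 2 - 1*(-1) = 2 + 1 = 3)
q = -17
n = 1
F(M, o) = -19 (F(M, o) = -2 - 17 = -19)
F(n, x(0, -2))*f(7) = -19*(-7) = 133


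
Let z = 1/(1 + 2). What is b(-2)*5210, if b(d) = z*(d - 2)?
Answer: -20840/3 ≈ -6946.7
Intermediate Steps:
z = 1/3 ≈ 0.33333
b(d) = -2/3 + d/3 (b(d) = (d - 2)/3 = (-2 + d)/3 = -2/3 + d/3)
b(-2)*5210 = (-2/3 + (1/3)*(-2))*5210 = (-2/3 - 2/3)*5210 = -4/3*5210 = -20840/3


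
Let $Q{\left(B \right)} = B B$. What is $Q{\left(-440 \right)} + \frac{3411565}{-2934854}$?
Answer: $\frac{568184322835}{2934854} \approx 1.936 \cdot 10^{5}$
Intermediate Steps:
$Q{\left(B \right)} = B^{2}$
$Q{\left(-440 \right)} + \frac{3411565}{-2934854} = \left(-440\right)^{2} + \frac{3411565}{-2934854} = 193600 + 3411565 \left(- \frac{1}{2934854}\right) = 193600 - \frac{3411565}{2934854} = \frac{568184322835}{2934854}$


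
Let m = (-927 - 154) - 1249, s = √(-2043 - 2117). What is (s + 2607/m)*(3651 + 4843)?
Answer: -11071929/1165 + 67952*I*√65 ≈ -9503.8 + 5.4785e+5*I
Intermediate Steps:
s = 8*I*√65 (s = √(-4160) = 8*I*√65 ≈ 64.498*I)
m = -2330 (m = -1081 - 1249 = -2330)
(s + 2607/m)*(3651 + 4843) = (8*I*√65 + 2607/(-2330))*(3651 + 4843) = (8*I*√65 + 2607*(-1/2330))*8494 = (8*I*√65 - 2607/2330)*8494 = (-2607/2330 + 8*I*√65)*8494 = -11071929/1165 + 67952*I*√65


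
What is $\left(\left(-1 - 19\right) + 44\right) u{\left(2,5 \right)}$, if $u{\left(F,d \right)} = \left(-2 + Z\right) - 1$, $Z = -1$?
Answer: $-96$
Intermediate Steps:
$u{\left(F,d \right)} = -4$ ($u{\left(F,d \right)} = \left(-2 - 1\right) - 1 = -3 - 1 = -4$)
$\left(\left(-1 - 19\right) + 44\right) u{\left(2,5 \right)} = \left(\left(-1 - 19\right) + 44\right) \left(-4\right) = \left(-20 + 44\right) \left(-4\right) = 24 \left(-4\right) = -96$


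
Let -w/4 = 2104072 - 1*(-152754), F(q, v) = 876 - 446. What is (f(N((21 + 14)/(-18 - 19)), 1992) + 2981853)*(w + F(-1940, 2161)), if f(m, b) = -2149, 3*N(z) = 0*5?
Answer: -26897412565296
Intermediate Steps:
F(q, v) = 430
N(z) = 0 (N(z) = (0*5)/3 = (⅓)*0 = 0)
w = -9027304 (w = -4*(2104072 - 1*(-152754)) = -4*(2104072 + 152754) = -4*2256826 = -9027304)
(f(N((21 + 14)/(-18 - 19)), 1992) + 2981853)*(w + F(-1940, 2161)) = (-2149 + 2981853)*(-9027304 + 430) = 2979704*(-9026874) = -26897412565296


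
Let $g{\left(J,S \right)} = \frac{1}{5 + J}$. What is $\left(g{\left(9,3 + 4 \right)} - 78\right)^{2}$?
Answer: $\frac{1190281}{196} \approx 6072.9$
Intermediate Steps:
$\left(g{\left(9,3 + 4 \right)} - 78\right)^{2} = \left(\frac{1}{5 + 9} - 78\right)^{2} = \left(\frac{1}{14} - 78\right)^{2} = \left(- \frac{1091}{14}\right)^{2} = \frac{1190281}{196}$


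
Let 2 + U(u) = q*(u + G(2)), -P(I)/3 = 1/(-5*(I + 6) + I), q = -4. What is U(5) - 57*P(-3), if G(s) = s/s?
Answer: -71/2 ≈ -35.500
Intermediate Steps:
G(s) = 1
P(I) = -3/(-30 - 4*I) (P(I) = -3/(-5*(I + 6) + I) = -3/(-5*(6 + I) + I) = -3/((-30 - 5*I) + I) = -3/(-30 - 4*I))
U(u) = -6 - 4*u (U(u) = -2 - 4*(u + 1) = -2 - 4*(1 + u) = -2 + (-4 - 4*u) = -6 - 4*u)
U(5) - 57*P(-3) = (-6 - 4*5) - 171/(2*(15 + 2*(-3))) = (-6 - 20) - 171/(2*(15 - 6)) = -26 - 171/(2*9) = -26 - 57*⅙ = -26 - 19/2 = -71/2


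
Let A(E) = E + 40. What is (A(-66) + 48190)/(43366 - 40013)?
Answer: 48164/3353 ≈ 14.364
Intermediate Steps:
A(E) = 40 + E
(A(-66) + 48190)/(43366 - 40013) = ((40 - 66) + 48190)/(43366 - 40013) = (-26 + 48190)/3353 = 48164*(1/3353) = 48164/3353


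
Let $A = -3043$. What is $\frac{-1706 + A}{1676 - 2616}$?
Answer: $\frac{4749}{940} \approx 5.0521$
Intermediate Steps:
$\frac{-1706 + A}{1676 - 2616} = \frac{-1706 - 3043}{1676 - 2616} = - \frac{4749}{-940} = \left(-4749\right) \left(- \frac{1}{940}\right) = \frac{4749}{940}$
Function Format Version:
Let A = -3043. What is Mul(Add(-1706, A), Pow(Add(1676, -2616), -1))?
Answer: Rational(4749, 940) ≈ 5.0521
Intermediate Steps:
Mul(Add(-1706, A), Pow(Add(1676, -2616), -1)) = Mul(Add(-1706, -3043), Pow(Add(1676, -2616), -1)) = Mul(-4749, Pow(-940, -1)) = Mul(-4749, Rational(-1, 940)) = Rational(4749, 940)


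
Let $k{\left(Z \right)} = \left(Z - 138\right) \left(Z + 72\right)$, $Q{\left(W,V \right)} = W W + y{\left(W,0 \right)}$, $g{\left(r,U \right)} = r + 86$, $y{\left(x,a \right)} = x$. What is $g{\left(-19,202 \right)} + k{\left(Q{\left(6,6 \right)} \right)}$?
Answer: $-10877$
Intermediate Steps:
$g{\left(r,U \right)} = 86 + r$
$Q{\left(W,V \right)} = W + W^{2}$ ($Q{\left(W,V \right)} = W W + W = W^{2} + W = W + W^{2}$)
$k{\left(Z \right)} = \left(-138 + Z\right) \left(72 + Z\right)$
$g{\left(-19,202 \right)} + k{\left(Q{\left(6,6 \right)} \right)} = \left(86 - 19\right) - \left(9936 - 36 \left(1 + 6\right)^{2} + 66 \cdot 6 \left(1 + 6\right)\right) = 67 - \left(9936 - 1764 + 66 \cdot 6 \cdot 7\right) = 67 - \left(12708 - 1764\right) = 67 - 10944 = -10877$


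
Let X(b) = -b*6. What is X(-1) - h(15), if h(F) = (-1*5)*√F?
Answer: 6 + 5*√15 ≈ 25.365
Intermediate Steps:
X(b) = -6*b
h(F) = -5*√F
X(-1) - h(15) = -6*(-1) - (-5)*√15 = 6 + 5*√15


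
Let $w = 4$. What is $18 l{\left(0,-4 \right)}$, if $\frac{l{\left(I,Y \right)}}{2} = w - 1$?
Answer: $108$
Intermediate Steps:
$l{\left(I,Y \right)} = 6$ ($l{\left(I,Y \right)} = 2 \left(4 - 1\right) = 2 \cdot 3 = 6$)
$18 l{\left(0,-4 \right)} = 18 \cdot 6 = 108$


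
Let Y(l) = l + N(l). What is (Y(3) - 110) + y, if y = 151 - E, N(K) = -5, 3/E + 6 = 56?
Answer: 1947/50 ≈ 38.940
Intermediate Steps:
E = 3/50 (E = 3/(-6 + 56) = 3/50 ≈ 0.060000)
Y(l) = -5 + l (Y(l) = l - 5 = -5 + l)
y = 7547/50 (y = 151 - 1*3/50 = 151 - 3/50 = 7547/50 ≈ 150.94)
(Y(3) - 110) + y = ((-5 + 3) - 110) + 7547/50 = (-2 - 110) + 7547/50 = -112 + 7547/50 = 1947/50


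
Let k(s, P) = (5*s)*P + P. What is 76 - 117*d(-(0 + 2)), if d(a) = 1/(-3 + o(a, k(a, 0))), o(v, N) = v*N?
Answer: 115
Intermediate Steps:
k(s, P) = P + 5*P*s (k(s, P) = 5*P*s + P = P + 5*P*s)
o(v, N) = N*v
d(a) = -⅓ (d(a) = 1/(-3 + (0*(1 + 5*a))*a) = 1/(-3 + 0*a) = 1/(-3 + 0) = 1/(-3) = -⅓)
76 - 117*d(-(0 + 2)) = 76 - 117*(-⅓) = 76 + 39 = 115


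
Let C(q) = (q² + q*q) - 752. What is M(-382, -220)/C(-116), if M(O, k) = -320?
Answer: -4/327 ≈ -0.012232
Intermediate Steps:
C(q) = -752 + 2*q² (C(q) = (q² + q²) - 752 = 2*q² - 752 = -752 + 2*q²)
M(-382, -220)/C(-116) = -320/(-752 + 2*(-116)²) = -320/(-752 + 2*13456) = -320/(-752 + 26912) = -320/26160 = -320*1/26160 = -4/327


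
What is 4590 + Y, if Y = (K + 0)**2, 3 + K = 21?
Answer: 4914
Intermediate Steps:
K = 18 (K = -3 + 21 = 18)
Y = 324 (Y = (18 + 0)**2 = 18**2 = 324)
4590 + Y = 4590 + 324 = 4914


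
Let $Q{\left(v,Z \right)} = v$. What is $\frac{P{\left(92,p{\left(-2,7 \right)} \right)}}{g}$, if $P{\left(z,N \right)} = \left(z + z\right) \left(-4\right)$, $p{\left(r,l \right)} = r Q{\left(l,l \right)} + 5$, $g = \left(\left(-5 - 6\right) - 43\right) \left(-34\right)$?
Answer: $- \frac{184}{459} \approx -0.40087$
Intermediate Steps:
$g = 1836$ ($g = \left(\left(-5 - 6\right) - 43\right) \left(-34\right) = \left(-11 - 43\right) \left(-34\right) = \left(-54\right) \left(-34\right) = 1836$)
$p{\left(r,l \right)} = 5 + l r$ ($p{\left(r,l \right)} = r l + 5 = l r + 5 = 5 + l r$)
$P{\left(z,N \right)} = - 8 z$ ($P{\left(z,N \right)} = 2 z \left(-4\right) = - 8 z$)
$\frac{P{\left(92,p{\left(-2,7 \right)} \right)}}{g} = \frac{\left(-8\right) 92}{1836} = \left(-736\right) \frac{1}{1836} = - \frac{184}{459}$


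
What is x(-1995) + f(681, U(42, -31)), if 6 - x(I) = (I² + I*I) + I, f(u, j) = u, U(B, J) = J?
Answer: -7957368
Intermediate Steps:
x(I) = 6 - I - 2*I² (x(I) = 6 - ((I² + I*I) + I) = 6 - ((I² + I²) + I) = 6 - (2*I² + I) = 6 - (I + 2*I²) = 6 + (-I - 2*I²) = 6 - I - 2*I²)
x(-1995) + f(681, U(42, -31)) = (6 - 1*(-1995) - 2*(-1995)²) + 681 = (6 + 1995 - 2*3980025) + 681 = (6 + 1995 - 7960050) + 681 = -7958049 + 681 = -7957368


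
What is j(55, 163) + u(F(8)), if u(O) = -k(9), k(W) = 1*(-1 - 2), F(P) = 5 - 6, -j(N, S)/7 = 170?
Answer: -1187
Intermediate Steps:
j(N, S) = -1190 (j(N, S) = -7*170 = -1190)
F(P) = -1
k(W) = -3 (k(W) = 1*(-3) = -3)
u(O) = 3 (u(O) = -1*(-3) = 3)
j(55, 163) + u(F(8)) = -1190 + 3 = -1187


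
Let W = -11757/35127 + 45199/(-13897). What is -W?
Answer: 583697434/162719973 ≈ 3.5871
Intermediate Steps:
W = -583697434/162719973 (W = -11757*1/35127 + 45199*(-1/13897) = -3919/11709 - 45199/13897 = -583697434/162719973 ≈ -3.5871)
-W = -1*(-583697434/162719973) = 583697434/162719973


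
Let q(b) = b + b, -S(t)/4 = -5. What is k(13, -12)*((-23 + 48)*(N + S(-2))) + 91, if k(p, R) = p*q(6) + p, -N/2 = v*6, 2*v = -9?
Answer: 312741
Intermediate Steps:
S(t) = 20 (S(t) = -4*(-5) = 20)
q(b) = 2*b
v = -9/2 (v = (½)*(-9) = -9/2 ≈ -4.5000)
N = 54 (N = -(-9)*6 = -2*(-27) = 54)
k(p, R) = 13*p (k(p, R) = p*(2*6) + p = p*12 + p = 12*p + p = 13*p)
k(13, -12)*((-23 + 48)*(N + S(-2))) + 91 = (13*13)*((-23 + 48)*(54 + 20)) + 91 = 169*(25*74) + 91 = 169*1850 + 91 = 312650 + 91 = 312741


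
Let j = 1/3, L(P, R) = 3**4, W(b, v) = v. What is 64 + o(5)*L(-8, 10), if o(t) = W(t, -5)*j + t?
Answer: 334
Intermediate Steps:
L(P, R) = 81
j = 1/3 ≈ 0.33333
o(t) = -5/3 + t (o(t) = -5*1/3 + t = -5/3 + t)
64 + o(5)*L(-8, 10) = 64 + (-5/3 + 5)*81 = 64 + (10/3)*81 = 64 + 270 = 334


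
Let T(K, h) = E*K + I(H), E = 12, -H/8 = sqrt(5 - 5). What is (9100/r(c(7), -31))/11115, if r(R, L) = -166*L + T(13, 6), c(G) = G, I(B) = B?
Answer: 70/453321 ≈ 0.00015442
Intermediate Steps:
H = 0 (H = -8*sqrt(5 - 5) = -8*sqrt(0) = -8*0 = 0)
T(K, h) = 12*K (T(K, h) = 12*K + 0 = 12*K)
r(R, L) = 156 - 166*L (r(R, L) = -166*L + 12*13 = -166*L + 156 = 156 - 166*L)
(9100/r(c(7), -31))/11115 = (9100/(156 - 166*(-31)))/11115 = (9100/(156 + 5146))*(1/11115) = (9100/5302)*(1/11115) = (9100*(1/5302))*(1/11115) = (4550/2651)*(1/11115) = 70/453321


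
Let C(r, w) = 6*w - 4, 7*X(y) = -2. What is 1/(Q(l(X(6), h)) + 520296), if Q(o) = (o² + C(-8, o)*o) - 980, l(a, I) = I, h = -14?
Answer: 1/520744 ≈ 1.9203e-6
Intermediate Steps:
X(y) = -2/7 (X(y) = (⅐)*(-2) = -2/7)
C(r, w) = -4 + 6*w
Q(o) = -980 + o² + o*(-4 + 6*o) (Q(o) = (o² + (-4 + 6*o)*o) - 980 = (o² + o*(-4 + 6*o)) - 980 = -980 + o² + o*(-4 + 6*o))
1/(Q(l(X(6), h)) + 520296) = 1/((-980 - 4*(-14) + 7*(-14)²) + 520296) = 1/((-980 + 56 + 7*196) + 520296) = 1/((-980 + 56 + 1372) + 520296) = 1/(448 + 520296) = 1/520744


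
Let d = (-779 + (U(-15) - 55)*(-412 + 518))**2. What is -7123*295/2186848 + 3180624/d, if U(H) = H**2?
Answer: -205885265930311/216681706276896 ≈ -0.95017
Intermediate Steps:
d = 297252081 (d = (-779 + ((-15)**2 - 55)*(-412 + 518))**2 = (-779 + (225 - 55)*106)**2 = (-779 + 170*106)**2 = (-779 + 18020)**2 = 17241**2 = 297252081)
-7123*295/2186848 + 3180624/d = -7123*295/2186848 + 3180624/297252081 = -2101285*1/2186848 + 3180624*(1/297252081) = -2101285/2186848 + 1060208/99084027 = -205885265930311/216681706276896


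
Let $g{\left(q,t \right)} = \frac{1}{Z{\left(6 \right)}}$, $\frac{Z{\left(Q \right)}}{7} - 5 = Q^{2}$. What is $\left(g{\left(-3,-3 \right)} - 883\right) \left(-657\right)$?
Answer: $\frac{166496940}{287} \approx 5.8013 \cdot 10^{5}$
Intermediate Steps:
$Z{\left(Q \right)} = 35 + 7 Q^{2}$
$g{\left(q,t \right)} = \frac{1}{287}$ ($g{\left(q,t \right)} = \frac{1}{35 + 7 \cdot 6^{2}} = \frac{1}{35 + 7 \cdot 36} = \frac{1}{35 + 252} = \frac{1}{287}$)
$\left(g{\left(-3,-3 \right)} - 883\right) \left(-657\right) = \left(\frac{1}{287} - 883\right) \left(-657\right) = \left(- \frac{253420}{287}\right) \left(-657\right) = \frac{166496940}{287}$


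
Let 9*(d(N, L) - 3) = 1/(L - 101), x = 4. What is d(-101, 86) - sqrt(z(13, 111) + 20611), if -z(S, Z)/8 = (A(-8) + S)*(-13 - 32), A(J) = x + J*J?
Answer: 404/135 - sqrt(49771) ≈ -220.10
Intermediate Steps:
d(N, L) = 3 + 1/(9*(-101 + L)) (d(N, L) = 3 + 1/(9*(L - 101)) = 3 + 1/(9*(-101 + L)))
A(J) = 4 + J**2 (A(J) = 4 + J*J = 4 + J**2)
z(S, Z) = 24480 + 360*S (z(S, Z) = -8*((4 + (-8)**2) + S)*(-13 - 32) = -8*((4 + 64) + S)*(-45) = -8*(68 + S)*(-45) = -8*(-3060 - 45*S) = 24480 + 360*S)
d(-101, 86) - sqrt(z(13, 111) + 20611) = (-2726 + 27*86)/(9*(-101 + 86)) - sqrt((24480 + 360*13) + 20611) = (1/9)*(-2726 + 2322)/(-15) - sqrt((24480 + 4680) + 20611) = (1/9)*(-1/15)*(-404) - sqrt(29160 + 20611) = 404/135 - sqrt(49771)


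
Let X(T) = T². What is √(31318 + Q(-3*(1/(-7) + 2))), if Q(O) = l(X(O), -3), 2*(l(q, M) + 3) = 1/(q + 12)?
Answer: √557141780742/4218 ≈ 176.96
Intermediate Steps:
l(q, M) = -3 + 1/(2*(12 + q)) (l(q, M) = -3 + 1/(2*(q + 12)) = -3 + 1/(2*(12 + q)))
Q(O) = (-71 - 6*O²)/(2*(12 + O²))
√(31318 + Q(-3*(1/(-7) + 2))) = √(31318 + (-71 - 6*9*(1/(-7) + 2)²)/(2*(12 + (-3*(1/(-7) + 2))²))) = √(31318 + (-71 - 6*9*(-⅐ + 2)²)/(2*(12 + (-3*(-⅐ + 2))²))) = √(31318 + (-71 - 6*(-3*13/7)²)/(2*(12 + (-3*13/7)²))) = √(31318 + (-71 - 6*(-39/7)²)/(2*(12 + (-39/7)²))) = √(31318 + (-71 - 6*1521/49)/(2*(12 + 1521/49))) = √(31318 + (-71 - 9126/49)/(2*(2109/49))) = √(31318 + (½)*(49/2109)*(-12605/49)) = √(31318 - 12605/4218) = √(132086719/4218) = √557141780742/4218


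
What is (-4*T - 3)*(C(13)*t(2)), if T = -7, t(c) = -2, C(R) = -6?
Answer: 300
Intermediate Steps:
(-4*T - 3)*(C(13)*t(2)) = (-4*(-7) - 3)*(-6*(-2)) = (28 - 3)*12 = 25*12 = 300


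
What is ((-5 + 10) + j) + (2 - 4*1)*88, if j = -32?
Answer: -203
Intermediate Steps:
((-5 + 10) + j) + (2 - 4*1)*88 = ((-5 + 10) - 32) + (2 - 4*1)*88 = (5 - 32) + (2 - 4)*88 = -27 - 2*88 = -27 - 176 = -203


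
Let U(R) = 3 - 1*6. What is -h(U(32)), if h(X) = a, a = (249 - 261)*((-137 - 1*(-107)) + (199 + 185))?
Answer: 4248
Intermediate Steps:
U(R) = -3 (U(R) = 3 - 6 = -3)
a = -4248 (a = -12*((-137 + 107) + 384) = -12*(-30 + 384) = -12*354 = -4248)
h(X) = -4248
-h(U(32)) = -1*(-4248) = 4248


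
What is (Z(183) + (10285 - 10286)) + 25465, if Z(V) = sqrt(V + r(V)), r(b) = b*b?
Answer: 25464 + 2*sqrt(8418) ≈ 25648.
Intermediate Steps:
r(b) = b**2
Z(V) = sqrt(V + V**2)
(Z(183) + (10285 - 10286)) + 25465 = (sqrt(183*(1 + 183)) + (10285 - 10286)) + 25465 = (sqrt(183*184) - 1) + 25465 = (sqrt(33672) - 1) + 25465 = (2*sqrt(8418) - 1) + 25465 = (-1 + 2*sqrt(8418)) + 25465 = 25464 + 2*sqrt(8418)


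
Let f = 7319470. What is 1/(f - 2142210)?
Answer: 1/5177260 ≈ 1.9315e-7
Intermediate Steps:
1/(f - 2142210) = 1/(7319470 - 2142210) = 1/5177260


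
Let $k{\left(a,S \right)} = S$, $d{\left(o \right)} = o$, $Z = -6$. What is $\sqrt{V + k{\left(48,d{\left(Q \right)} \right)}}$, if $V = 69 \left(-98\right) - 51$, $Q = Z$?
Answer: $i \sqrt{6819} \approx 82.577 i$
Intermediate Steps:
$Q = -6$
$V = -6813$ ($V = -6762 - 51 = -6813$)
$\sqrt{V + k{\left(48,d{\left(Q \right)} \right)}} = \sqrt{-6813 - 6} = \sqrt{-6819} = i \sqrt{6819}$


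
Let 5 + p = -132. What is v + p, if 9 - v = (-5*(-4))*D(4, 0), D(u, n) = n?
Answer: -128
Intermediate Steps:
p = -137 (p = -5 - 132 = -137)
v = 9 (v = 9 - (-5*(-4))*0 = 9 - 20*0 = 9 - 1*0 = 9 + 0 = 9)
v + p = 9 - 137 = -128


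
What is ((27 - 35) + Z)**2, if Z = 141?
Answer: 17689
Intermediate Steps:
((27 - 35) + Z)**2 = ((27 - 35) + 141)**2 = (-8 + 141)**2 = 133**2 = 17689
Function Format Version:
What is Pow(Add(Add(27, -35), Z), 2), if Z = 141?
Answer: 17689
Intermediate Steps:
Pow(Add(Add(27, -35), Z), 2) = Pow(Add(Add(27, -35), 141), 2) = Pow(Add(-8, 141), 2) = Pow(133, 2) = 17689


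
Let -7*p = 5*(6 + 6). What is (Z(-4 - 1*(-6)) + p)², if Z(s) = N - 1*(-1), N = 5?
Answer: 324/49 ≈ 6.6122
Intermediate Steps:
Z(s) = 6 (Z(s) = 5 - 1*(-1) = 5 + 1 = 6)
p = -60/7 (p = -5*(6 + 6)/7 = -5*12/7 = -⅐*60 = -60/7 ≈ -8.5714)
(Z(-4 - 1*(-6)) + p)² = (6 - 60/7)² = (-18/7)² = 324/49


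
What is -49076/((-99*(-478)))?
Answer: -24538/23661 ≈ -1.0371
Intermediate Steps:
-49076/((-99*(-478))) = -49076/47322 = -49076*1/47322 = -24538/23661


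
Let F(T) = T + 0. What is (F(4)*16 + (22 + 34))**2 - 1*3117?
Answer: 11283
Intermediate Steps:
F(T) = T
(F(4)*16 + (22 + 34))**2 - 1*3117 = (4*16 + (22 + 34))**2 - 1*3117 = (64 + 56)**2 - 3117 = 120**2 - 3117 = 14400 - 3117 = 11283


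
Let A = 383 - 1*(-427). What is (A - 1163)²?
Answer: 124609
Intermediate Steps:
A = 810 (A = 383 + 427 = 810)
(A - 1163)² = (810 - 1163)² = (-353)² = 124609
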